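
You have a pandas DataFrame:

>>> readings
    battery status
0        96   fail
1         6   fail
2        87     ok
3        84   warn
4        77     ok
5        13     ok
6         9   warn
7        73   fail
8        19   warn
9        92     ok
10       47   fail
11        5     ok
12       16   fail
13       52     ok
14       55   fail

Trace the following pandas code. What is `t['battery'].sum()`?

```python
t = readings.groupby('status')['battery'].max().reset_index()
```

272

group by status, max of battery:
status
fail    96
ok      92
warn    84
Name: battery, dtype: int64
reset_index():
  status  battery
0   fail       96
1     ok       92
2   warn       84
The sum of column 'battery' is 272.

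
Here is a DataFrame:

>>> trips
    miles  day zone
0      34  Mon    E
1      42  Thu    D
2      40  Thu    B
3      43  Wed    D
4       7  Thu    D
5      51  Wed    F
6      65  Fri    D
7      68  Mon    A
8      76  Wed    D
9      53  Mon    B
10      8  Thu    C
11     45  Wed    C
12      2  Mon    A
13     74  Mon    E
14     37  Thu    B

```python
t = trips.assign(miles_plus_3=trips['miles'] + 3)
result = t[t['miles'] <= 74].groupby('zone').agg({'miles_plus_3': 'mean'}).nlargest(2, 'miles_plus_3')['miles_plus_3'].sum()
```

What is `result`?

111.0

add column miles_plus_3 = trips['miles'] + 3:
    miles  day zone  miles_plus_3
0      34  Mon    E            37
1      42  Thu    D            45
2      40  Thu    B            43
3      43  Wed    D            46
4       7  Thu    D            10
5      51  Wed    F            54
6      65  Fri    D            68
7      68  Mon    A            71
8      76  Wed    D            79
9      53  Mon    B            56
10      8  Thu    C            11
11     45  Wed    C            48
12      2  Mon    A             5
13     74  Mon    E            77
14     37  Thu    B            40
filter rows where miles <= 74:
    miles  day zone  miles_plus_3
0      34  Mon    E            37
1      42  Thu    D            45
2      40  Thu    B            43
3      43  Wed    D            46
4       7  Thu    D            10
5      51  Wed    F            54
6      65  Fri    D            68
7      68  Mon    A            71
9      53  Mon    B            56
10      8  Thu    C            11
11     45  Wed    C            48
12      2  Mon    A             5
13     74  Mon    E            77
14     37  Thu    B            40
group by zone, mean of miles_plus_3:
      miles_plus_3
zone              
A        38.000000
B        46.333333
C        29.500000
D        42.250000
E        57.000000
F        54.000000
take 2 rows with largest miles_plus_3:
      miles_plus_3
zone              
E             57.0
F             54.0
The sum of column 'miles_plus_3' is 111.0.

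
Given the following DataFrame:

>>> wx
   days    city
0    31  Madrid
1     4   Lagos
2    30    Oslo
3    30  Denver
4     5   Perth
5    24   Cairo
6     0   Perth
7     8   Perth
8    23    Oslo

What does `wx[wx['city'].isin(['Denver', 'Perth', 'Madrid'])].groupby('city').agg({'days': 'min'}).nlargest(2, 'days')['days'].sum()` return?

61

filter rows where city in ['Denver', 'Perth', 'Madrid']:
   days    city
0    31  Madrid
3    30  Denver
4     5   Perth
6     0   Perth
7     8   Perth
group by city, min of days:
        days
city        
Denver    30
Madrid    31
Perth      0
take 2 rows with largest days:
        days
city        
Madrid    31
Denver    30
Hence 61.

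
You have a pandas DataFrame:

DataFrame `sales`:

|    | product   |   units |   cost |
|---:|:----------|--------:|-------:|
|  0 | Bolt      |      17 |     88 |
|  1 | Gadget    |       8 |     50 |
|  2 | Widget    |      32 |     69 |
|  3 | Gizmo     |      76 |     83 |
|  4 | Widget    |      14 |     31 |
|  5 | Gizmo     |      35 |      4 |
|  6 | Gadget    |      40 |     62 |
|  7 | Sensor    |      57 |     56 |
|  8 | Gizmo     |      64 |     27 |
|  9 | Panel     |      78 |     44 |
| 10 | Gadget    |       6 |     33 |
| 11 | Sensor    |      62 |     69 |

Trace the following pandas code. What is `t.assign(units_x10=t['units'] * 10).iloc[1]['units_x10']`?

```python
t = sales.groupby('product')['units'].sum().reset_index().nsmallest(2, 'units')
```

group by product, sum of units:
product
Bolt       17
Gadget     54
Gizmo     175
Panel      78
Sensor    119
Widget     46
Name: units, dtype: int64
reset_index():
  product  units
0    Bolt     17
1  Gadget     54
2   Gizmo    175
3   Panel     78
4  Sensor    119
5  Widget     46
take 2 rows with smallest units:
  product  units
0    Bolt     17
5  Widget     46
add column units_x10 = t['units'] * 10:
  product  units  units_x10
0    Bolt     17        170
5  Widget     46        460
Hence 460.

460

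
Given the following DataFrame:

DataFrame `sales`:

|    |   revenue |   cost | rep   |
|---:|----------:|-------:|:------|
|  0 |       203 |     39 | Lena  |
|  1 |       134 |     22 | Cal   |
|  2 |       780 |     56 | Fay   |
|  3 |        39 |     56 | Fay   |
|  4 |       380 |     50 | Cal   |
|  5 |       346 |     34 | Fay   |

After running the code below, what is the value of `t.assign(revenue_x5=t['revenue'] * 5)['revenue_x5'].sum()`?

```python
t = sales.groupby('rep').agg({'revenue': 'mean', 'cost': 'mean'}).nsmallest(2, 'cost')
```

2300.0

group by rep: mean(revenue), mean(cost):
         revenue       cost
rep                        
Cal   257.000000  36.000000
Fay   388.333333  48.666667
Lena  203.000000  39.000000
take 2 rows with smallest cost:
      revenue  cost
rep                
Cal     257.0  36.0
Lena    203.0  39.0
add column revenue_x5 = t['revenue'] * 5:
      revenue  cost  revenue_x5
rep                            
Cal     257.0  36.0      1285.0
Lena    203.0  39.0      1015.0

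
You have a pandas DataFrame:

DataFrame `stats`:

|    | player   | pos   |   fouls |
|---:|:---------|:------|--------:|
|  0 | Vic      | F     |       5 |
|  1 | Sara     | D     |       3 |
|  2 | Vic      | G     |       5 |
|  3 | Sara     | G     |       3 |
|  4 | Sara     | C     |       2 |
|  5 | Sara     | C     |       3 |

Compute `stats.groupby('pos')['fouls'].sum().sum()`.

21

group by pos, sum of fouls:
pos
C    5
D    3
F    5
G    8
Name: fouls, dtype: int64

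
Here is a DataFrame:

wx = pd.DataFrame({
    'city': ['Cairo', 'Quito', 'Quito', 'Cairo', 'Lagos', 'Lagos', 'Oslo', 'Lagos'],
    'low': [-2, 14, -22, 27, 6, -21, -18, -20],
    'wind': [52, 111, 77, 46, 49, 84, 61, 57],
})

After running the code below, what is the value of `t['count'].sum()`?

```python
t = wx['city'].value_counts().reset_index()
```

value_counts of city:
city
Lagos    3
Cairo    2
Quito    2
Oslo     1
Name: count, dtype: int64
reset_index():
    city  count
0  Lagos      3
1  Cairo      2
2  Quito      2
3   Oslo      1
The sum of column 'count' is 8.

8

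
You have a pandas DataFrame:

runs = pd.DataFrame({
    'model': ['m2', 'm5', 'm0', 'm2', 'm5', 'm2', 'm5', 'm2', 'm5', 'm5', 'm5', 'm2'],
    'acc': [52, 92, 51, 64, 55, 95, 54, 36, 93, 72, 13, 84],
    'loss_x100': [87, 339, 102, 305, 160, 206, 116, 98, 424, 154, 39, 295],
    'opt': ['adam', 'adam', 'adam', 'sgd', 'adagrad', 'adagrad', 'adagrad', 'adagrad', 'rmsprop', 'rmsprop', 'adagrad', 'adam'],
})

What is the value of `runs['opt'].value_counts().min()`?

1

value_counts of opt:
opt
adagrad    5
adam       4
rmsprop    2
sgd        1
Name: count, dtype: int64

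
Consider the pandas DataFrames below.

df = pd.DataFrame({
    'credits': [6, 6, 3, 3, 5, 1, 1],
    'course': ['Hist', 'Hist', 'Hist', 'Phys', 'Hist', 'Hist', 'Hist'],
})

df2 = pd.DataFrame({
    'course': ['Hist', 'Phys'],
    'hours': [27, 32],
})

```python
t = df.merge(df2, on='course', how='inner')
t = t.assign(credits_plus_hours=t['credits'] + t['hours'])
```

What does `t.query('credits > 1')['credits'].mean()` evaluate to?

merge on 'course' (how='inner') → 7 rows:
   credits course  hours
0        6   Hist     27
1        6   Hist     27
2        3   Hist     27
3        3   Phys     32
4        5   Hist     27
5        1   Hist     27
6        1   Hist     27
add column credits_plus_hours = t['credits'] + t['hours']:
   credits course  hours  credits_plus_hours
0        6   Hist     27                  33
1        6   Hist     27                  33
2        3   Hist     27                  30
3        3   Phys     32                  35
4        5   Hist     27                  32
5        1   Hist     27                  28
6        1   Hist     27                  28
filter rows where credits > 1:
   credits course  hours  credits_plus_hours
0        6   Hist     27                  33
1        6   Hist     27                  33
2        3   Hist     27                  30
3        3   Phys     32                  35
4        5   Hist     27                  32
mean of column 'credits' → 4.6

4.6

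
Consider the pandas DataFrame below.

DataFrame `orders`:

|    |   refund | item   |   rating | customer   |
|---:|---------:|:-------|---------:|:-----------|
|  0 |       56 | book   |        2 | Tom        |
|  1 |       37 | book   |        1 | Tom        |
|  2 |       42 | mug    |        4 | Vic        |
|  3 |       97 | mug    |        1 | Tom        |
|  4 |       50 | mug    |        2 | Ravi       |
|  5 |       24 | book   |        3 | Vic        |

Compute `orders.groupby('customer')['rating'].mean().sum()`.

6.83333333333

group by customer, mean of rating:
customer
Ravi    2.000000
Tom     1.333333
Vic     3.500000
Name: rating, dtype: float64
The sum of the resulting series is 6.83333333333.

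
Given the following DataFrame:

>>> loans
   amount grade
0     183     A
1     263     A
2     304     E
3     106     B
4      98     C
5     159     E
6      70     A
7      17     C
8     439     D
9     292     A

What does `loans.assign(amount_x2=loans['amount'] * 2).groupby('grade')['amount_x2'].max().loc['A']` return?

add column amount_x2 = loans['amount'] * 2:
   amount grade  amount_x2
0     183     A        366
1     263     A        526
2     304     E        608
3     106     B        212
4      98     C        196
5     159     E        318
6      70     A        140
7      17     C         34
8     439     D        878
9     292     A        584
group by grade, max of amount_x2:
grade
A    584
B    212
C    196
D    878
E    608
Name: amount_x2, dtype: int64
Then the value at index 'A': 584

584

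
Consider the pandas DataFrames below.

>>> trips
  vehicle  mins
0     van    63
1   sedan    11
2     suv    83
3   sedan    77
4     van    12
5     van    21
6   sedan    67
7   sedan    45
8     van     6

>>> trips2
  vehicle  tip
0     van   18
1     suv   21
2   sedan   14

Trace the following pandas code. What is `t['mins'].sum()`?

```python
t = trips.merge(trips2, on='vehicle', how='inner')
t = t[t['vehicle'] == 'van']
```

merge on 'vehicle' (how='inner') → 9 rows:
  vehicle  mins  tip
0     van    63   18
1   sedan    11   14
2     suv    83   21
3   sedan    77   14
4     van    12   18
5     van    21   18
6   sedan    67   14
7   sedan    45   14
8     van     6   18
filter rows where vehicle == 'van':
  vehicle  mins  tip
0     van    63   18
4     van    12   18
5     van    21   18
8     van     6   18

102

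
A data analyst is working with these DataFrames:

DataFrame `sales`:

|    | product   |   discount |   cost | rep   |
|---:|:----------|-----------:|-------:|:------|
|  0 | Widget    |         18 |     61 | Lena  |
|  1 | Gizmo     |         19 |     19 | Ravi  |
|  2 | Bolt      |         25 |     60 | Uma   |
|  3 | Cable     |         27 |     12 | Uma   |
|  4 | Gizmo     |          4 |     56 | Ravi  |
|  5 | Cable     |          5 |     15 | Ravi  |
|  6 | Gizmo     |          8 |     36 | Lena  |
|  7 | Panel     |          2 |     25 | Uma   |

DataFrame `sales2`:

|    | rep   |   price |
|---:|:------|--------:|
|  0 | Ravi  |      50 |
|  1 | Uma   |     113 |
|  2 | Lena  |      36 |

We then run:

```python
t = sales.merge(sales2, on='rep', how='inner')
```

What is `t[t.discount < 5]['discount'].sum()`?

merge on 'rep' (how='inner') → 8 rows:
  product  discount  cost   rep  price
0  Widget        18    61  Lena     36
1   Gizmo        19    19  Ravi     50
2    Bolt        25    60   Uma    113
3   Cable        27    12   Uma    113
4   Gizmo         4    56  Ravi     50
5   Cable         5    15  Ravi     50
6   Gizmo         8    36  Lena     36
7   Panel         2    25   Uma    113
filter rows where discount < 5:
  product  discount  cost   rep  price
4   Gizmo         4    56  Ravi     50
7   Panel         2    25   Uma    113
sum of column 'discount' → 6

6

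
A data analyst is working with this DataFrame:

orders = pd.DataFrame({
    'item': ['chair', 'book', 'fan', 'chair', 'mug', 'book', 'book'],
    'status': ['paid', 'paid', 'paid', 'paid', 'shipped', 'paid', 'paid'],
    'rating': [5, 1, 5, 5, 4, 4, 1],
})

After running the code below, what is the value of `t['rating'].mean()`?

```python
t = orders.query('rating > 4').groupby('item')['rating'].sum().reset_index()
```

7.5

filter rows where rating > 4:
    item status  rating
0  chair   paid       5
2    fan   paid       5
3  chair   paid       5
group by item, sum of rating:
item
chair    10
fan       5
Name: rating, dtype: int64
reset_index():
    item  rating
0  chair      10
1    fan       5
Reading off the mean of column 'rating', we get 7.5.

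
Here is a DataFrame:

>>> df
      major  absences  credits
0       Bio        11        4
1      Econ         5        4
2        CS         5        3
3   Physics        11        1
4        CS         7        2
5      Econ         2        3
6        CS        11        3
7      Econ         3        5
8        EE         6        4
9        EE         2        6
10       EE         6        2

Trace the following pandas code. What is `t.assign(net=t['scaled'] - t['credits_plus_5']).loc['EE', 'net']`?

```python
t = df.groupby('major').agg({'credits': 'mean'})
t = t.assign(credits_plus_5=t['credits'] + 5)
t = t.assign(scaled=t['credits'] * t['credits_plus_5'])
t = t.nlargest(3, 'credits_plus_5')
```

27.0

group by major, mean of credits:
          credits
major            
Bio      4.000000
CS       2.666667
EE       4.000000
Econ     4.000000
Physics  1.000000
add column credits_plus_5 = t['credits'] + 5:
          credits  credits_plus_5
major                            
Bio      4.000000        9.000000
CS       2.666667        7.666667
EE       4.000000        9.000000
Econ     4.000000        9.000000
Physics  1.000000        6.000000
add column scaled = t['credits'] * t['credits_plus_5']:
          credits  credits_plus_5     scaled
major                                       
Bio      4.000000        9.000000  36.000000
CS       2.666667        7.666667  20.444444
EE       4.000000        9.000000  36.000000
Econ     4.000000        9.000000  36.000000
Physics  1.000000        6.000000   6.000000
take 3 rows with largest credits_plus_5:
       credits  credits_plus_5  scaled
major                                 
Bio        4.0             9.0    36.0
EE         4.0             9.0    36.0
Econ       4.0             9.0    36.0
add column net = t['scaled'] - t['credits_plus_5']:
       credits  credits_plus_5  scaled   net
major                                       
Bio        4.0             9.0    36.0  27.0
EE         4.0             9.0    36.0  27.0
Econ       4.0             9.0    36.0  27.0
So loc['EE', 'net'] = 27.0.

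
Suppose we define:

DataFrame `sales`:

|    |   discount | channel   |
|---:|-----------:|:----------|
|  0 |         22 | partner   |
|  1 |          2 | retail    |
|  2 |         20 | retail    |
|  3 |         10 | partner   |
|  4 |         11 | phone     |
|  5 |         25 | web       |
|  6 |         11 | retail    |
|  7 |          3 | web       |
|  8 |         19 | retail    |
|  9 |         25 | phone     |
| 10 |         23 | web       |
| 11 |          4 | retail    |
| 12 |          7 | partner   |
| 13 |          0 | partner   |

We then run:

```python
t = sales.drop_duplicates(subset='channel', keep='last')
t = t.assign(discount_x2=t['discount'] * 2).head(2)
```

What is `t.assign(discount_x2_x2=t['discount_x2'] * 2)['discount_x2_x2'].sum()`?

192

drop duplicate channel (keep=last):
    discount  channel
9         25    phone
10        23      web
11         4   retail
13         0  partner
add column discount_x2 = t['discount'] * 2:
    discount  channel  discount_x2
9         25    phone           50
10        23      web           46
11         4   retail            8
13         0  partner            0
take first 2 rows:
    discount channel  discount_x2
9         25   phone           50
10        23     web           46
add column discount_x2_x2 = t['discount_x2'] * 2:
    discount channel  discount_x2  discount_x2_x2
9         25   phone           50             100
10        23     web           46              92
sum of column 'discount_x2_x2' → 192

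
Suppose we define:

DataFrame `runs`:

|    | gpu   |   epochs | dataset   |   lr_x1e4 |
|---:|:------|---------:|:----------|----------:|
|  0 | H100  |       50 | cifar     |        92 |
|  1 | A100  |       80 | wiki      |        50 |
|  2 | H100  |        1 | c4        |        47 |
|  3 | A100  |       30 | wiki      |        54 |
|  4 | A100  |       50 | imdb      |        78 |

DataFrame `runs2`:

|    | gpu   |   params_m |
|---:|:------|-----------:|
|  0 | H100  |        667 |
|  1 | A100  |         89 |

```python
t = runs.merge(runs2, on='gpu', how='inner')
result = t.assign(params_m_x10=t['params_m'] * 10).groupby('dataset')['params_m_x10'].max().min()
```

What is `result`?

merge on 'gpu' (how='inner') → 5 rows:
    gpu  epochs dataset  lr_x1e4  params_m
0  H100      50   cifar       92       667
1  A100      80    wiki       50        89
2  H100       1      c4       47       667
3  A100      30    wiki       54        89
4  A100      50    imdb       78        89
add column params_m_x10 = t['params_m'] * 10:
    gpu  epochs dataset  lr_x1e4  params_m  params_m_x10
0  H100      50   cifar       92       667          6670
1  A100      80    wiki       50        89           890
2  H100       1      c4       47       667          6670
3  A100      30    wiki       54        89           890
4  A100      50    imdb       78        89           890
group by dataset, max of params_m_x10:
dataset
c4       6670
cifar    6670
imdb      890
wiki      890
Name: params_m_x10, dtype: int64

890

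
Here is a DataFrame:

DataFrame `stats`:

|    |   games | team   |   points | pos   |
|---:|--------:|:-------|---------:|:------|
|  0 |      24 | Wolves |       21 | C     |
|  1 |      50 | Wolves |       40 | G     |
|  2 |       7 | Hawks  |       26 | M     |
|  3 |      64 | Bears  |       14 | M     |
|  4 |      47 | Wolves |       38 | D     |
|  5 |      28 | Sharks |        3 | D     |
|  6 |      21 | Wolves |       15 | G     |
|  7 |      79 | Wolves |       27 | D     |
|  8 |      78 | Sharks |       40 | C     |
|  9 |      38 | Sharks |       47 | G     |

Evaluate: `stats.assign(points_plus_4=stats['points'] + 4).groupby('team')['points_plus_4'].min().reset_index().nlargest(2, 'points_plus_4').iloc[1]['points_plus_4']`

add column points_plus_4 = stats['points'] + 4:
   games    team  points pos  points_plus_4
0     24  Wolves      21   C             25
1     50  Wolves      40   G             44
2      7   Hawks      26   M             30
3     64   Bears      14   M             18
4     47  Wolves      38   D             42
5     28  Sharks       3   D              7
6     21  Wolves      15   G             19
7     79  Wolves      27   D             31
8     78  Sharks      40   C             44
9     38  Sharks      47   G             51
group by team, min of points_plus_4:
team
Bears     18
Hawks     30
Sharks     7
Wolves    19
Name: points_plus_4, dtype: int64
reset_index():
     team  points_plus_4
0   Bears             18
1   Hawks             30
2  Sharks              7
3  Wolves             19
take 2 rows with largest points_plus_4:
     team  points_plus_4
1   Hawks             30
3  Wolves             19
Finally, value at position 1, column 'points_plus_4' = 19.

19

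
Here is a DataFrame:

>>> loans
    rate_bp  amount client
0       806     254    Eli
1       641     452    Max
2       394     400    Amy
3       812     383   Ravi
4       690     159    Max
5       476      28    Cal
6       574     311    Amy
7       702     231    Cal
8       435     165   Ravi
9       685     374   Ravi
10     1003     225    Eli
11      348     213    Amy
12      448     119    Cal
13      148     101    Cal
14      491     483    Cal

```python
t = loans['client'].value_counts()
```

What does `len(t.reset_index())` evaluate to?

5

value_counts of client:
client
Cal     5
Amy     3
Ravi    3
Eli     2
Max     2
Name: count, dtype: int64
reset_index():
  client  count
0    Cal      5
1    Amy      3
2   Ravi      3
3    Eli      2
4    Max      2
Then the number of rows: 5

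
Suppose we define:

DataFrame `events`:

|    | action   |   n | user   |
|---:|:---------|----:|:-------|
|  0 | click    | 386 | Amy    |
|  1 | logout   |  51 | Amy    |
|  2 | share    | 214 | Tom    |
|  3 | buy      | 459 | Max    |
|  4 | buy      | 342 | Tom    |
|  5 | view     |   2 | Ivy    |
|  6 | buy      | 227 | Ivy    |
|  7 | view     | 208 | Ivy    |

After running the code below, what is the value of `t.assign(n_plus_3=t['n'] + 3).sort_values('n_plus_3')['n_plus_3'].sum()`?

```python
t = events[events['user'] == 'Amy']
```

filter rows where user == 'Amy':
   action    n user
0   click  386  Amy
1  logout   51  Amy
add column n_plus_3 = t['n'] + 3:
   action    n user  n_plus_3
0   click  386  Amy       389
1  logout   51  Amy        54
sort by n_plus_3:
   action    n user  n_plus_3
1  logout   51  Amy        54
0   click  386  Amy       389

443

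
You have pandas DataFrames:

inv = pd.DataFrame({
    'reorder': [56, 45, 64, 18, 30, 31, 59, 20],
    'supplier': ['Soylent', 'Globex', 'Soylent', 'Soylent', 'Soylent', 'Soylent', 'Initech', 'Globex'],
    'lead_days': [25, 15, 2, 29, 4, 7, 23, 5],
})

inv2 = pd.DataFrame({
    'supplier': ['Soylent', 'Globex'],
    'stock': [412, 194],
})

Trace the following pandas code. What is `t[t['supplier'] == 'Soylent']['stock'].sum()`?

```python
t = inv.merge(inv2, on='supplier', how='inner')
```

merge on 'supplier' (how='inner') → 7 rows:
   reorder supplier  lead_days  stock
0       56  Soylent         25    412
1       45   Globex         15    194
2       64  Soylent          2    412
3       18  Soylent         29    412
4       30  Soylent          4    412
5       31  Soylent          7    412
6       20   Globex          5    194
filter rows where supplier == 'Soylent':
   reorder supplier  lead_days  stock
0       56  Soylent         25    412
2       64  Soylent          2    412
3       18  Soylent         29    412
4       30  Soylent          4    412
5       31  Soylent          7    412
Hence 2060.

2060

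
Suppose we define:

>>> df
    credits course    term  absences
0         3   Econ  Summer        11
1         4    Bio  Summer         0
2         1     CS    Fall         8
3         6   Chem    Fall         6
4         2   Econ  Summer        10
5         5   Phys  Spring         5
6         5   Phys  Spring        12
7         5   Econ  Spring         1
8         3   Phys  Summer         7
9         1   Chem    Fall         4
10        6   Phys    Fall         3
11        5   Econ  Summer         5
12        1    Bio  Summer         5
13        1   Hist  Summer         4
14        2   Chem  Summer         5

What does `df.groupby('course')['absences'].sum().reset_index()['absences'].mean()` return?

14.3333333333

group by course, sum of absences:
course
Bio      5
CS       8
Chem    15
Econ    27
Hist     4
Phys    27
Name: absences, dtype: int64
reset_index():
  course  absences
0    Bio         5
1     CS         8
2   Chem        15
3   Econ        27
4   Hist         4
5   Phys        27
So mean() = 14.3333333333.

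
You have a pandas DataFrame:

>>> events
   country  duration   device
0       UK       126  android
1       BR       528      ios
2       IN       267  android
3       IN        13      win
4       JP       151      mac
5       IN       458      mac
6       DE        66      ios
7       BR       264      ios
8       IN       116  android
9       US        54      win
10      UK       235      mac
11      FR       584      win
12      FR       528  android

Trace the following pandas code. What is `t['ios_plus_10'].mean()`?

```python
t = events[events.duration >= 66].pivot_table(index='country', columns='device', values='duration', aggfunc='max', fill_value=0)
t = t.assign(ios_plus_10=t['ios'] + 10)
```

109.0

filter rows where duration >= 66:
   country  duration   device
0       UK       126  android
1       BR       528      ios
2       IN       267  android
4       JP       151      mac
5       IN       458      mac
6       DE        66      ios
7       BR       264      ios
8       IN       116  android
10      UK       235      mac
11      FR       584      win
12      FR       528  android
pivot: rows=country, cols=device, max(duration):
device   android  ios  mac  win
country                        
BR             0  528    0    0
DE             0   66    0    0
FR           528    0    0  584
IN           267    0  458    0
JP             0    0  151    0
UK           126    0  235    0
add column ios_plus_10 = t['ios'] + 10:
device   android  ios  mac  win  ios_plus_10
country                                     
BR             0  528    0    0          538
DE             0   66    0    0           76
FR           528    0    0  584           10
IN           267    0  458    0           10
JP             0    0  151    0           10
UK           126    0  235    0           10
The mean of column 'ios_plus_10' is 109.0.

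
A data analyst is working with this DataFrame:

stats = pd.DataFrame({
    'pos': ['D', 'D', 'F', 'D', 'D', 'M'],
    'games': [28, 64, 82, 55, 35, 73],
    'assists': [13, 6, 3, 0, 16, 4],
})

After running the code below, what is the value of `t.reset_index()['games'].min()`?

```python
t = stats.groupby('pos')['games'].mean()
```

group by pos, mean of games:
pos
D    45.5
F    82.0
M    73.0
Name: games, dtype: float64
reset_index():
  pos  games
0   D   45.5
1   F   82.0
2   M   73.0
So min() = 45.5.

45.5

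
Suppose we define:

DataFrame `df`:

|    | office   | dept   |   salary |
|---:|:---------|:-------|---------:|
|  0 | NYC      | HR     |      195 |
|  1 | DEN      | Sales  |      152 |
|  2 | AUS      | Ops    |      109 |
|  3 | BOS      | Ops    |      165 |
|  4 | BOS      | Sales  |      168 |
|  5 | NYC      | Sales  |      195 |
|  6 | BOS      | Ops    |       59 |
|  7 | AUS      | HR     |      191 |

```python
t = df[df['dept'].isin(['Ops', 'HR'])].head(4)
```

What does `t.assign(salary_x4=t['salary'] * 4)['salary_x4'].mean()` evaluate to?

528.0

filter rows where dept in ['Ops', 'HR']:
  office dept  salary
0    NYC   HR     195
2    AUS  Ops     109
3    BOS  Ops     165
6    BOS  Ops      59
7    AUS   HR     191
take first 4 rows:
  office dept  salary
0    NYC   HR     195
2    AUS  Ops     109
3    BOS  Ops     165
6    BOS  Ops      59
add column salary_x4 = t['salary'] * 4:
  office dept  salary  salary_x4
0    NYC   HR     195        780
2    AUS  Ops     109        436
3    BOS  Ops     165        660
6    BOS  Ops      59        236
Then the mean of column 'salary_x4': 528.0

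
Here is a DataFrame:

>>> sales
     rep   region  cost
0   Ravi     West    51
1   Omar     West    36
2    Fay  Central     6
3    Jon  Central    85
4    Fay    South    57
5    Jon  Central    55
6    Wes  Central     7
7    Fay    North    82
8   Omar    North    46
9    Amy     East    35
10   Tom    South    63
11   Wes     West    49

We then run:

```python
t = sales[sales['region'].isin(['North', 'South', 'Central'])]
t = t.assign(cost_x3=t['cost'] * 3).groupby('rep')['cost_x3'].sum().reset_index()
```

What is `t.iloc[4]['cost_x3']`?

filter rows where region in ['North', 'South', 'Central']:
     rep   region  cost
2    Fay  Central     6
3    Jon  Central    85
4    Fay    South    57
5    Jon  Central    55
6    Wes  Central     7
7    Fay    North    82
8   Omar    North    46
10   Tom    South    63
add column cost_x3 = t['cost'] * 3:
     rep   region  cost  cost_x3
2    Fay  Central     6       18
3    Jon  Central    85      255
4    Fay    South    57      171
5    Jon  Central    55      165
6    Wes  Central     7       21
7    Fay    North    82      246
8   Omar    North    46      138
10   Tom    South    63      189
group by rep, sum of cost_x3:
rep
Fay     435
Jon     420
Omar    138
Tom     189
Wes      21
Name: cost_x3, dtype: int64
reset_index():
    rep  cost_x3
0   Fay      435
1   Jon      420
2  Omar      138
3   Tom      189
4   Wes       21
value at position 4, column 'cost_x3' → 21

21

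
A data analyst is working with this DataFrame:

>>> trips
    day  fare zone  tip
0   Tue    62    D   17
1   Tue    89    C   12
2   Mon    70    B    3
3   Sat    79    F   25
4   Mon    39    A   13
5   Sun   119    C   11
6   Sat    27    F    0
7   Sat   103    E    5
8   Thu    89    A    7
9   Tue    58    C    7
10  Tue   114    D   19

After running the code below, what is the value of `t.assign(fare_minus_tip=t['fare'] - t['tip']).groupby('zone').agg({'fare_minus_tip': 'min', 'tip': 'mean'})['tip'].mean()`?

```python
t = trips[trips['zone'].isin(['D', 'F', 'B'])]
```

filter rows where zone in ['D', 'F', 'B']:
    day  fare zone  tip
0   Tue    62    D   17
2   Mon    70    B    3
3   Sat    79    F   25
6   Sat    27    F    0
10  Tue   114    D   19
add column fare_minus_tip = t['fare'] - t['tip']:
    day  fare zone  tip  fare_minus_tip
0   Tue    62    D   17              45
2   Mon    70    B    3              67
3   Sat    79    F   25              54
6   Sat    27    F    0              27
10  Tue   114    D   19              95
group by zone: min(fare_minus_tip), mean(tip):
      fare_minus_tip   tip
zone                      
B                 67   3.0
D                 45  18.0
F                 27  12.5
Reading off the mean of column 'tip', we get 11.1666666667.

11.1666666667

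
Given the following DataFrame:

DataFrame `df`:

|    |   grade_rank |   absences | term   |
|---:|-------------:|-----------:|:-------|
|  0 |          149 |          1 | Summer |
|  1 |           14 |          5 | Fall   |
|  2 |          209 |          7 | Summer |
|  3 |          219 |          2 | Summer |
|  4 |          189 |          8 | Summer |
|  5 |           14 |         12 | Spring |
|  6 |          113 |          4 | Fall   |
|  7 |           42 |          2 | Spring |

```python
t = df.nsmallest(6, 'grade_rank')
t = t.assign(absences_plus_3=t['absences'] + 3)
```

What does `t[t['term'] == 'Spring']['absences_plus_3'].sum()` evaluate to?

20

take 6 rows with smallest grade_rank:
   grade_rank  absences    term
1          14         5    Fall
5          14        12  Spring
7          42         2  Spring
6         113         4    Fall
0         149         1  Summer
4         189         8  Summer
add column absences_plus_3 = t['absences'] + 3:
   grade_rank  absences    term  absences_plus_3
1          14         5    Fall                8
5          14        12  Spring               15
7          42         2  Spring                5
6         113         4    Fall                7
0         149         1  Summer                4
4         189         8  Summer               11
filter rows where term == 'Spring':
   grade_rank  absences    term  absences_plus_3
5          14        12  Spring               15
7          42         2  Spring                5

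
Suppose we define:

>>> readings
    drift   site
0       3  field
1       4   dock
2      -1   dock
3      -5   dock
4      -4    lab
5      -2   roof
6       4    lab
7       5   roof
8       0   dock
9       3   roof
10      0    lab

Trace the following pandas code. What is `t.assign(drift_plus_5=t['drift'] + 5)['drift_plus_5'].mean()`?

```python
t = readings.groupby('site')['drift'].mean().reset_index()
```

6.125

group by site, mean of drift:
site
dock    -0.5
field    3.0
lab      0.0
roof     2.0
Name: drift, dtype: float64
reset_index():
    site  drift
0   dock   -0.5
1  field    3.0
2    lab    0.0
3   roof    2.0
add column drift_plus_5 = t['drift'] + 5:
    site  drift  drift_plus_5
0   dock   -0.5           4.5
1  field    3.0           8.0
2    lab    0.0           5.0
3   roof    2.0           7.0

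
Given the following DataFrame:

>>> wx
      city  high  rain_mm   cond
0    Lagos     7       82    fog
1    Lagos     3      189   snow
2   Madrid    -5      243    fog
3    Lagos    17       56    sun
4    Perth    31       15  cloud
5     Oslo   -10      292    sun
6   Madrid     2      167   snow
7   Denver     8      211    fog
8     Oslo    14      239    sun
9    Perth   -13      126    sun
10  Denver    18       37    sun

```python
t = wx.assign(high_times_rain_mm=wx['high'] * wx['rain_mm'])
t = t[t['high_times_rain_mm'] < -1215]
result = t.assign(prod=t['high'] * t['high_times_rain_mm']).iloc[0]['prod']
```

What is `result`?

add column high_times_rain_mm = wx['high'] * wx['rain_mm']:
      city  high  rain_mm   cond  high_times_rain_mm
0    Lagos     7       82    fog                 574
1    Lagos     3      189   snow                 567
2   Madrid    -5      243    fog               -1215
3    Lagos    17       56    sun                 952
4    Perth    31       15  cloud                 465
5     Oslo   -10      292    sun               -2920
6   Madrid     2      167   snow                 334
7   Denver     8      211    fog                1688
8     Oslo    14      239    sun                3346
9    Perth   -13      126    sun               -1638
10  Denver    18       37    sun                 666
filter rows where high_times_rain_mm < -1215:
    city  high  rain_mm cond  high_times_rain_mm
5   Oslo   -10      292  sun               -2920
9  Perth   -13      126  sun               -1638
add column prod = t['high'] * t['high_times_rain_mm']:
    city  high  rain_mm cond  high_times_rain_mm   prod
5   Oslo   -10      292  sun               -2920  29200
9  Perth   -13      126  sun               -1638  21294

29200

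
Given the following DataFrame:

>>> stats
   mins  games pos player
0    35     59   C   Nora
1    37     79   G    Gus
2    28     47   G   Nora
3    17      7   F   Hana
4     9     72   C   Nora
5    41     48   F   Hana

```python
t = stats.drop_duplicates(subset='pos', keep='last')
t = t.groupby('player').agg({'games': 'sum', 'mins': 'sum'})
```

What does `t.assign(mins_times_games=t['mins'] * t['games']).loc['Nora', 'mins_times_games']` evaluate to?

drop duplicate pos (keep=last):
   mins  games pos player
2    28     47   G   Nora
4     9     72   C   Nora
5    41     48   F   Hana
group by player: sum(games), sum(mins):
        games  mins
player             
Hana       48    41
Nora      119    37
add column mins_times_games = t['mins'] * t['games']:
        games  mins  mins_times_games
player                               
Hana       48    41              1968
Nora      119    37              4403
Hence 4403.

4403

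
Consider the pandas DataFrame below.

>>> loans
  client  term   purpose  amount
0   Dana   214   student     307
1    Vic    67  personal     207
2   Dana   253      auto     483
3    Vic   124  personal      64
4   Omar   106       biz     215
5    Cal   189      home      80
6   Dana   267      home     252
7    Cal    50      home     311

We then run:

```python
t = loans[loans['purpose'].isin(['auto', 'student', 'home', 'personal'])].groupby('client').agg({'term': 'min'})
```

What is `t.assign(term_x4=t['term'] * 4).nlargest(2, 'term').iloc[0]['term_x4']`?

filter rows where purpose in ['auto', 'student', 'home', 'personal']:
  client  term   purpose  amount
0   Dana   214   student     307
1    Vic    67  personal     207
2   Dana   253      auto     483
3    Vic   124  personal      64
5    Cal   189      home      80
6   Dana   267      home     252
7    Cal    50      home     311
group by client, min of term:
        term
client      
Cal       50
Dana     214
Vic       67
add column term_x4 = t['term'] * 4:
        term  term_x4
client               
Cal       50      200
Dana     214      856
Vic       67      268
take 2 rows with largest term:
        term  term_x4
client               
Dana     214      856
Vic       67      268

856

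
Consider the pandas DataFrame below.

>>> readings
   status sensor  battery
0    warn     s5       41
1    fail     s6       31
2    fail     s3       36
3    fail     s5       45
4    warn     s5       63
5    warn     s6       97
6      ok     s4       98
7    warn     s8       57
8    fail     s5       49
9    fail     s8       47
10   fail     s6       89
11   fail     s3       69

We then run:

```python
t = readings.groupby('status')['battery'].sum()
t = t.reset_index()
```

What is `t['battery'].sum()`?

group by status, sum of battery:
status
fail    366
ok       98
warn    258
Name: battery, dtype: int64
reset_index():
  status  battery
0   fail      366
1     ok       98
2   warn      258

722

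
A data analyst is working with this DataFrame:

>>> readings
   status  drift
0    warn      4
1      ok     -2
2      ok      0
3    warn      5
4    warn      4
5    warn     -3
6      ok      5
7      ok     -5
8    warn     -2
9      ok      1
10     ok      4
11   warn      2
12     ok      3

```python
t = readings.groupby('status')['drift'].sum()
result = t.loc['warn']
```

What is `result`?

group by status, sum of drift:
status
ok       6
warn    10
Name: drift, dtype: int64
Then the value at index 'warn': 10

10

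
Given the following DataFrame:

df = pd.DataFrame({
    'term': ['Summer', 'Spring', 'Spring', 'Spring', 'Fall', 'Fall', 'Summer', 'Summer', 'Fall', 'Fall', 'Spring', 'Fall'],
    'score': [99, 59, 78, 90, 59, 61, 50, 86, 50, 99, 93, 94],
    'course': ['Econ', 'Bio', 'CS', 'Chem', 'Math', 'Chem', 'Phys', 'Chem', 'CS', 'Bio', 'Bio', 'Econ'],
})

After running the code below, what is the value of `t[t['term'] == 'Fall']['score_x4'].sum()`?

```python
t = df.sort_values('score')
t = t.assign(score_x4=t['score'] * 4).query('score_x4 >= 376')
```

772

sort by score:
      term  score course
6   Summer     50   Phys
8     Fall     50     CS
1   Spring     59    Bio
4     Fall     59   Math
5     Fall     61   Chem
2   Spring     78     CS
7   Summer     86   Chem
3   Spring     90   Chem
10  Spring     93    Bio
11    Fall     94   Econ
0   Summer     99   Econ
9     Fall     99    Bio
add column score_x4 = t['score'] * 4:
      term  score course  score_x4
6   Summer     50   Phys       200
8     Fall     50     CS       200
1   Spring     59    Bio       236
4     Fall     59   Math       236
5     Fall     61   Chem       244
2   Spring     78     CS       312
7   Summer     86   Chem       344
3   Spring     90   Chem       360
10  Spring     93    Bio       372
11    Fall     94   Econ       376
0   Summer     99   Econ       396
9     Fall     99    Bio       396
filter rows where score_x4 >= 376:
      term  score course  score_x4
11    Fall     94   Econ       376
0   Summer     99   Econ       396
9     Fall     99    Bio       396
filter rows where term == 'Fall':
    term  score course  score_x4
11  Fall     94   Econ       376
9   Fall     99    Bio       396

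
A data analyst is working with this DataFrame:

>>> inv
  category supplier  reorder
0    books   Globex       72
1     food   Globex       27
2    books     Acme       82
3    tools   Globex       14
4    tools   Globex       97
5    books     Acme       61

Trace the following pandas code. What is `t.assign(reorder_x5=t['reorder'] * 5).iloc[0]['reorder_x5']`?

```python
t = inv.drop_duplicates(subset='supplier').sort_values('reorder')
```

360

drop duplicate supplier (keep=first):
  category supplier  reorder
0    books   Globex       72
2    books     Acme       82
sort by reorder:
  category supplier  reorder
0    books   Globex       72
2    books     Acme       82
add column reorder_x5 = t['reorder'] * 5:
  category supplier  reorder  reorder_x5
0    books   Globex       72         360
2    books     Acme       82         410
Reading off the value at position 0, column 'reorder_x5', we get 360.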